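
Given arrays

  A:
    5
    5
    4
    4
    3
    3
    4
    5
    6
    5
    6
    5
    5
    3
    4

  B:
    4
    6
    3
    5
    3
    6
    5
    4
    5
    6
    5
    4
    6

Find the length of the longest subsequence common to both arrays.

One common subsequence of length 8: 4 at A[3]=B[1], 3 at A[5]=B[3], 3 at A[6]=B[5], 4 at A[7]=B[8], 5 at A[8]=B[9], 6 at A[9]=B[10], 5 at A[10]=B[11], 6 at A[11]=B[13]. The LCS DP gives dp[15][13] = 8, so this is optimal.

8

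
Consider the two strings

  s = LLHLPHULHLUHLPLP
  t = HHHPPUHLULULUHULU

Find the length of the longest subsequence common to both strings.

9

Pick H (s #3, t #3), P (s #5, t #5), H (s #6, t #7), U (s #7, t #9), L (s #8, t #10), L (s #10, t #12), U (s #11, t #13), H (s #12, t #14), L (s #13, t #16); all 9 characters appear in both, in order, and the DP table's final entry dp[16][17] is also 9, so no common subsequence is longer.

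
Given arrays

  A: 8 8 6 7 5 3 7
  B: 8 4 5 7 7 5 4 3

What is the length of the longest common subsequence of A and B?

One common subsequence of length 4: 8 [1,1], then 7 [4,5], then 5 [5,6], then 3 [6,8]. dp[7][8] = 4 confirms this is the maximum.

4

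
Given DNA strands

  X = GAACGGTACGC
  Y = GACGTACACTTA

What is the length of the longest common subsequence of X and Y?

Pick G at X[1]=Y[1], then A at X[3]=Y[2], then C at X[4]=Y[3], then G at X[6]=Y[4], then T at X[7]=Y[5], then A at X[8]=Y[6], then C at X[9]=Y[7], then C at X[11]=Y[9]; all 8 bases appear in both, in order. Since dp[11][12] = 8, nothing longer is possible.

8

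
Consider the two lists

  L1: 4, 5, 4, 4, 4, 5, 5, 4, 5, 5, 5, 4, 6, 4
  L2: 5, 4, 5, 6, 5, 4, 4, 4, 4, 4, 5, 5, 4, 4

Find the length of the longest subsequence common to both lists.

One common subsequence of length 10: 4 at L1[1]=L2[2] → 5 at L1[2]=L2[5] → 4 at L1[3]=L2[7] → 4 at L1[4]=L2[8] → 4 at L1[5]=L2[9] → 4 at L1[8]=L2[10] → 5 at L1[10]=L2[11] → 5 at L1[11]=L2[12] → 4 at L1[12]=L2[13] → 4 at L1[14]=L2[14]. dp[14][14] = 10 confirms this is the maximum.

10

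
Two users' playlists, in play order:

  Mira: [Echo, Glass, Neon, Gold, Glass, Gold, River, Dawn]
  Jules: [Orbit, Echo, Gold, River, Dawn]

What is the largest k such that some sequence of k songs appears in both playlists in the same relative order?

4

Pick Echo [1,2]; then Gold [6,3]; then River [7,4]; then Dawn [8,5]; all 4 songs appear in both, in order, and the DP table's final entry dp[8][5] is also 4, so no common subsequence is longer.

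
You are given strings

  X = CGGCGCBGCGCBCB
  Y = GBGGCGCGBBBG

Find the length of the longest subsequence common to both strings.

Match G at X[2]=Y[1], then G at X[3]=Y[3], then G at X[5]=Y[4], then C at X[6]=Y[5], then G at X[8]=Y[6], then C at X[9]=Y[7], then G at X[10]=Y[8], then B at X[12]=Y[10], then B at X[14]=Y[11] — 9 characters in the same relative order in both. The LCS DP gives dp[14][12] = 9, so this is optimal.

9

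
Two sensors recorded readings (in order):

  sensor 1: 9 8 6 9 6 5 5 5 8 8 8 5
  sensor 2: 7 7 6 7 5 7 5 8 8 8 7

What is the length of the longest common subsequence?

Taking 6 [3,3]; then 5 [6,5]; then 5 [8,7]; then 8 [9,8]; then 8 [10,9]; then 8 [11,10] gives a common subsequence of length 6. dp[12][11] = 6 confirms this is the maximum.

6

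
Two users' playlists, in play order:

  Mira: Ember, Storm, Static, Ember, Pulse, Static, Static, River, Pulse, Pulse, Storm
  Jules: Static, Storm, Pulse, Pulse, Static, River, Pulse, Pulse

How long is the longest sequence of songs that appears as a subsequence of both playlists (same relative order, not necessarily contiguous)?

6

One common subsequence of length 6: Storm at Mira[2]=Jules[2], then Pulse at Mira[5]=Jules[4], then Static at Mira[7]=Jules[5], then River at Mira[8]=Jules[6], then Pulse at Mira[9]=Jules[7], then Pulse at Mira[10]=Jules[8]. dp[11][8] = 6 confirms this is the maximum.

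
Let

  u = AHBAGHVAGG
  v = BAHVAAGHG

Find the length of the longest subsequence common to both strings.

7

One common subsequence of length 7: B at u[3]=v[1] → A at u[4]=v[2] → H at u[6]=v[3] → V at u[7]=v[4] → A at u[8]=v[6] → G at u[9]=v[7] → G at u[10]=v[9]. The LCS DP gives dp[10][9] = 7, so this is optimal.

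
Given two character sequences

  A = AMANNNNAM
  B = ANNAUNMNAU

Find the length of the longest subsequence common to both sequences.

Match A (A #3, B #1); then N (A #4, B #2); then N (A #5, B #3); then N (A #6, B #6); then N (A #7, B #8); then A (A #8, B #9) — 6 characters in the same relative order in both. The LCS DP gives dp[9][10] = 6, so this is optimal.

6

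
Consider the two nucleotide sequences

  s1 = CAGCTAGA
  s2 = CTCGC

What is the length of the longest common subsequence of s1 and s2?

Taking C [1,3], G [3,4], C [4,5] gives a common subsequence of length 3. The LCS DP gives dp[8][5] = 3, so this is optimal.

3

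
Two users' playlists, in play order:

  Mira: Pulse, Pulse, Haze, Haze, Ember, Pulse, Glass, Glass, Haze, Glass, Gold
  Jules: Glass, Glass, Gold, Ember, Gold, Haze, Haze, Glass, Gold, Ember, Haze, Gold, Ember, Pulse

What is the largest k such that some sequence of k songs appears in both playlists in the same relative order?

Taking Haze [3,6], Haze [4,7], Ember [5,10], Haze [9,11], Gold [11,12] gives a common subsequence of length 5, and the DP table's final entry dp[11][14] is also 5, so no common subsequence is longer.

5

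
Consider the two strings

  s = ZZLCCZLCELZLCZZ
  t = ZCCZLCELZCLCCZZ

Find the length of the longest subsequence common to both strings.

13

Match Z (s #2, t #1), C (s #4, t #2), C (s #5, t #3), Z (s #6, t #4), L (s #7, t #5), C (s #8, t #6), E (s #9, t #7), L (s #10, t #8), Z (s #11, t #9), L (s #12, t #11), C (s #13, t #13), Z (s #14, t #14), Z (s #15, t #15) — 13 characters in the same relative order in both. dp[15][15] = 13 confirms this is the maximum.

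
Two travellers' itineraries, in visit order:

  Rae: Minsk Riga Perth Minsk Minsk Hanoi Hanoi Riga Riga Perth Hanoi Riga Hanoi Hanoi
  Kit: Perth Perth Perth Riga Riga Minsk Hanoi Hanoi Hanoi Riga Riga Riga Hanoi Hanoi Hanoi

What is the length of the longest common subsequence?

9

One common subsequence of length 9: Riga (Rae #2, Kit #5); then Minsk (Rae #4, Kit #6); then Hanoi (Rae #6, Kit #8); then Hanoi (Rae #7, Kit #9); then Riga (Rae #8, Kit #11); then Riga (Rae #9, Kit #12); then Hanoi (Rae #11, Kit #13); then Hanoi (Rae #13, Kit #14); then Hanoi (Rae #14, Kit #15). Since dp[14][15] = 9, nothing longer is possible.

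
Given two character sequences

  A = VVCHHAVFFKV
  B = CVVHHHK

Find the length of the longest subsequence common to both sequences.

Let dp[i][j] be the LCS length of the first i characters of A and the first j characters of B. dp[i][j] = dp[i-1][j-1]+1 when the i-th and j-th characters match, else max(dp[i-1][j], dp[i][j-1]).
    ·  C  V  V  H  H  H  K
 ·  0  0  0  0  0  0  0  0
 V  0  0  1  1  1  1  1  1
 V  0  0  1  2  2  2  2  2
 C  0  1  1  2  2  2  2  2
 H  0  1  1  2  3  3  3  3
 H  0  1  1  2  3  4  4  4
 A  0  1  1  2  3  4  4  4
 V  0  1  2  2  3  4  4  4
 F  0  1  2  2  3  4  4  4
 F  0  1  2  2  3  4  4  4
 K  0  1  2  2  3  4  4  5
 V  0  1  2  3  3  4  4  5
dp[11][7] = 5. One LCS (by backtracking along matches): VVHHK.

5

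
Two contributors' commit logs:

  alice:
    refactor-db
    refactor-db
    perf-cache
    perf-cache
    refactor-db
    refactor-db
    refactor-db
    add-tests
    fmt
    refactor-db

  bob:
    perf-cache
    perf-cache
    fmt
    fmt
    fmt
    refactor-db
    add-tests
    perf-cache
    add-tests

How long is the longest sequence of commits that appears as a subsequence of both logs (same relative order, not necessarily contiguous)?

One common subsequence of length 4: perf-cache at alice[3]=bob[1]; then perf-cache at alice[4]=bob[2]; then refactor-db at alice[5]=bob[6]; then add-tests at alice[8]=bob[9], and the DP table's final entry dp[10][9] is also 4, so no common subsequence is longer.

4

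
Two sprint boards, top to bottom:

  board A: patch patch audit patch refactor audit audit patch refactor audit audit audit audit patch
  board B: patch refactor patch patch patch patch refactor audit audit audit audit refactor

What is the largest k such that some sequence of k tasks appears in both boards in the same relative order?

9

Taking patch [1,3], then patch [2,4], then patch [4,5], then patch [8,6], then refactor [9,7], then audit [10,8], then audit [11,9], then audit [12,10], then audit [13,11] gives a common subsequence of length 9. Since dp[14][12] = 9, nothing longer is possible.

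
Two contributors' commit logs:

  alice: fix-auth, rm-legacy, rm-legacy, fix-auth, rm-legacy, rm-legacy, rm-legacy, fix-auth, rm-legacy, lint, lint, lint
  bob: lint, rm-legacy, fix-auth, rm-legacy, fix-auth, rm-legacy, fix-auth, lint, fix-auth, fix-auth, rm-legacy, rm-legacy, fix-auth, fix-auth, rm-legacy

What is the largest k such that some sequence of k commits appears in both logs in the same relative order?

One common subsequence of length 8: fix-auth (alice #1, bob #3) → rm-legacy (alice #2, bob #4) → rm-legacy (alice #3, bob #6) → fix-auth (alice #4, bob #10) → rm-legacy (alice #5, bob #11) → rm-legacy (alice #6, bob #12) → fix-auth (alice #8, bob #14) → rm-legacy (alice #9, bob #15). The LCS DP gives dp[12][15] = 8, so this is optimal.

8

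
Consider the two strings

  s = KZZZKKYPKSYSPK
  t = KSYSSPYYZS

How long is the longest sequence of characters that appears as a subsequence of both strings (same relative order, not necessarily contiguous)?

Let dp[i][j] be the LCS length of the first i characters of s and the first j characters of t. dp[i][j] = dp[i-1][j-1]+1 when the i-th and j-th characters match, else max(dp[i-1][j], dp[i][j-1]).
    ·  K  S  Y  S  S  P  Y  Y  Z  S
 ·  0  0  0  0  0  0  0  0  0  0  0
 K  0  1  1  1  1  1  1  1  1  1  1
 Z  0  1  1  1  1  1  1  1  1  2  2
 Z  0  1  1  1  1  1  1  1  1  2  2
 Z  0  1  1  1  1  1  1  1  1  2  2
 K  0  1  1  1  1  1  1  1  1  2  2
 K  0  1  1  1  1  1  1  1  1  2  2
 Y  0  1  1  2  2  2  2  2  2  2  2
 P  0  1  1  2  2  2  3  3  3  3  3
 K  0  1  1  2  2  2  3  3  3  3  3
 S  0  1  2  2  3  3  3  3  3  3  4
 Y  0  1  2  3  3  3  3  4  4  4  4
 S  0  1  2  3  4  4  4  4  4  4  5
 P  0  1  2  3  4  4  5  5  5  5  5
 K  0  1  2  3  4  4  5  5  5  5  5
dp[14][10] = 5. One LCS (by backtracking along matches): KYPYS.

5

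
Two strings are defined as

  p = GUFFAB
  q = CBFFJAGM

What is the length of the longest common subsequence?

One common subsequence of length 3: F at p[3]=q[3], then F at p[4]=q[4], then A at p[5]=q[6], and the DP table's final entry dp[6][8] is also 3, so no common subsequence is longer.

3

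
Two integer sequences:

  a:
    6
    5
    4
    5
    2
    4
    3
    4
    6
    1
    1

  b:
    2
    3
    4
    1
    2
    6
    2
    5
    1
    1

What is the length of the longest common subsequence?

6

Let dp[i][j] be the LCS length of the first i values of a and the first j values of b. dp[i][j] = dp[i-1][j-1]+1 when the i-th and j-th values match, else max(dp[i-1][j], dp[i][j-1]).
    ·  2  3  4  1  2  6  2  5  1  1
 ·  0  0  0  0  0  0  0  0  0  0  0
 6  0  0  0  0  0  0  1  1  1  1  1
 5  0  0  0  0  0  0  1  1  2  2  2
 4  0  0  0  1  1  1  1  1  2  2  2
 5  0  0  0  1  1  1  1  1  2  2  2
 2  0  1  1  1  1  2  2  2  2  2  2
 4  0  1  1  2  2  2  2  2  2  2  2
 3  0  1  2  2  2  2  2  2  2  2  2
 4  0  1  2  3  3  3  3  3  3  3  3
 6  0  1  2  3  3  3  4  4  4  4  4
 1  0  1  2  3  4  4  4  4  4  5  5
 1  0  1  2  3  4  4  4  4  4  5  6
dp[11][10] = 6. One LCS (by backtracking along matches): 2, 3, 4, 6, 1, 1.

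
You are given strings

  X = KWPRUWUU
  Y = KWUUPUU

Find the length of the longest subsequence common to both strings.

Let dp[i][j] be the LCS length of the first i characters of X and the first j characters of Y. dp[i][j] = dp[i-1][j-1]+1 when the i-th and j-th characters match, else max(dp[i-1][j], dp[i][j-1]).
    ·  K  W  U  U  P  U  U
 ·  0  0  0  0  0  0  0  0
 K  0  1  1  1  1  1  1  1
 W  0  1  2  2  2  2  2  2
 P  0  1  2  2  2  3  3  3
 R  0  1  2  2  2  3  3  3
 U  0  1  2  3  3  3  4  4
 W  0  1  2  3  3  3  4  4
 U  0  1  2  3  4  4  4  5
 U  0  1  2  3  4  4  5  5
dp[8][7] = 5. One LCS (by backtracking along matches): KWPUU.

5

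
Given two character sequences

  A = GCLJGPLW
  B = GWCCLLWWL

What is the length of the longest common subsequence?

Match G at A[1]=B[1], then C at A[2]=B[4], then L at A[3]=B[5], then L at A[7]=B[6], then W at A[8]=B[8] — 5 characters in the same relative order in both. The LCS DP gives dp[8][9] = 5, so this is optimal.

5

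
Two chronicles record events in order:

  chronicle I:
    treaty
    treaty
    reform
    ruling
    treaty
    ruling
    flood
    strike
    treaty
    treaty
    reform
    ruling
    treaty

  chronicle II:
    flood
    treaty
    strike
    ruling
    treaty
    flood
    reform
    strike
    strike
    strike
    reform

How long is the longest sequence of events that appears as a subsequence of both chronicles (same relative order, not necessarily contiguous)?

6

Pick treaty (chronicle I #1, chronicle II #2), then ruling (chronicle I #4, chronicle II #4), then treaty (chronicle I #5, chronicle II #5), then flood (chronicle I #7, chronicle II #6), then strike (chronicle I #8, chronicle II #10), then reform (chronicle I #11, chronicle II #11); all 6 events appear in both, in order, and the DP table's final entry dp[13][11] is also 6, so no common subsequence is longer.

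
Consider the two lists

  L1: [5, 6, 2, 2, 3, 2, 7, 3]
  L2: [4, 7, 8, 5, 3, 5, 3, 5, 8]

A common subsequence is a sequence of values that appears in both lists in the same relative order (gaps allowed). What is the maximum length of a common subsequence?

Let dp[i][j] be the LCS length of the first i values of L1 and the first j values of L2. dp[i][j] = dp[i-1][j-1]+1 when the i-th and j-th values match, else max(dp[i-1][j], dp[i][j-1]).
    ·  4  7  8  5  3  5  3  5  8
 ·  0  0  0  0  0  0  0  0  0  0
 5  0  0  0  0  1  1  1  1  1  1
 6  0  0  0  0  1  1  1  1  1  1
 2  0  0  0  0  1  1  1  1  1  1
 2  0  0  0  0  1  1  1  1  1  1
 3  0  0  0  0  1  2  2  2  2  2
 2  0  0  0  0  1  2  2  2  2  2
 7  0  0  1  1  1  2  2  2  2  2
 3  0  0  1  1  1  2  2  3  3  3
dp[8][9] = 3. One LCS (by backtracking along matches): 5, 3, 3.

3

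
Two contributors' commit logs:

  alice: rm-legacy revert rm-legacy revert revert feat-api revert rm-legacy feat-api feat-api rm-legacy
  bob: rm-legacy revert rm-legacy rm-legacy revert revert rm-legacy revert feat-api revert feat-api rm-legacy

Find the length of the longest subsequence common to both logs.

Pick rm-legacy [1,1], revert [2,2], rm-legacy [3,4], revert [4,6], revert [5,8], feat-api [6,9], revert [7,10], feat-api [10,11], rm-legacy [11,12]; all 9 commits appear in both, in order. The LCS DP gives dp[11][12] = 9, so this is optimal.

9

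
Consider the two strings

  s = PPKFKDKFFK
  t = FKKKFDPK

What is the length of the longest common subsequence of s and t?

5

One common subsequence of length 5: K (s #3, t #2), K (s #5, t #3), K (s #7, t #4), F (s #8, t #5), K (s #10, t #8). dp[10][8] = 5 confirms this is the maximum.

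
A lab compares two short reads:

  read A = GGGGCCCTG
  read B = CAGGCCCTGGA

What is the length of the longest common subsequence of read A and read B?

7

One common subsequence of length 7: G (read A #3, read B #3), G (read A #4, read B #4), C (read A #5, read B #5), C (read A #6, read B #6), C (read A #7, read B #7), T (read A #8, read B #8), G (read A #9, read B #10), and the DP table's final entry dp[9][11] is also 7, so no common subsequence is longer.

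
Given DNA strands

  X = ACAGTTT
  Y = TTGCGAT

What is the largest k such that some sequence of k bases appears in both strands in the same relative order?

Let dp[i][j] be the LCS length of the first i bases of X and the first j bases of Y. dp[i][j] = dp[i-1][j-1]+1 when the i-th and j-th bases match, else max(dp[i-1][j], dp[i][j-1]).
    ·  T  T  G  C  G  A  T
 ·  0  0  0  0  0  0  0  0
 A  0  0  0  0  0  0  1  1
 C  0  0  0  0  1  1  1  1
 A  0  0  0  0  1  1  2  2
 G  0  0  0  1  1  2  2  2
 T  0  1  1  1  1  2  2  3
 T  0  1  2  2  2  2  2  3
 T  0  1  2  2  2  2  2  3
dp[7][7] = 3. One LCS (by backtracking along matches): CAT.

3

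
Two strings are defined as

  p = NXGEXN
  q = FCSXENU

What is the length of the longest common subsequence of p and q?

Let dp[i][j] be the LCS length of the first i characters of p and the first j characters of q. dp[i][j] = dp[i-1][j-1]+1 when the i-th and j-th characters match, else max(dp[i-1][j], dp[i][j-1]).
    ·  F  C  S  X  E  N  U
 ·  0  0  0  0  0  0  0  0
 N  0  0  0  0  0  0  1  1
 X  0  0  0  0  1  1  1  1
 G  0  0  0  0  1  1  1  1
 E  0  0  0  0  1  2  2  2
 X  0  0  0  0  1  2  2  2
 N  0  0  0  0  1  2  3  3
dp[6][7] = 3. One LCS (by backtracking along matches): XEN.

3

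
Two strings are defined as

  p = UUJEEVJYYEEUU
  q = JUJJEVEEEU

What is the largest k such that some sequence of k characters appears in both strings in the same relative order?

7

Let dp[i][j] be the LCS length of the first i characters of p and the first j characters of q. dp[i][j] = dp[i-1][j-1]+1 when the i-th and j-th characters match, else max(dp[i-1][j], dp[i][j-1]).
    ·  J  U  J  J  E  V  E  E  E  U
 ·  0  0  0  0  0  0  0  0  0  0  0
 U  0  0  1  1  1  1  1  1  1  1  1
 U  0  0  1  1  1  1  1  1  1  1  2
 J  0  1  1  2  2  2  2  2  2  2  2
 E  0  1  1  2  2  3  3  3  3  3  3
 E  0  1  1  2  2  3  3  4  4  4  4
 V  0  1  1  2  2  3  4  4  4  4  4
 J  0  1  1  2  3  3  4  4  4  4  4
 Y  0  1  1  2  3  3  4  4  4  4  4
 Y  0  1  1  2  3  3  4  4  4  4  4
 E  0  1  1  2  3  4  4  5  5  5  5
 E  0  1  1  2  3  4  4  5  6  6  6
 U  0  1  2  2  3  4  4  5  6  6  7
 U  0  1  2  2  3  4  4  5  6  6  7
dp[13][10] = 7. One LCS (by backtracking along matches): UJEEEEU.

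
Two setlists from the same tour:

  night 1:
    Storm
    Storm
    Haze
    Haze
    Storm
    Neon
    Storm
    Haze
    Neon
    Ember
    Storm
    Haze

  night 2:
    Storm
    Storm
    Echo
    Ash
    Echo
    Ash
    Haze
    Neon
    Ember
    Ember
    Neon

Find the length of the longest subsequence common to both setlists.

5

One common subsequence of length 5: Storm (night 1 #1, night 2 #1), then Storm (night 1 #2, night 2 #2), then Haze (night 1 #4, night 2 #7), then Neon (night 1 #6, night 2 #8), then Neon (night 1 #9, night 2 #11), and the DP table's final entry dp[12][11] is also 5, so no common subsequence is longer.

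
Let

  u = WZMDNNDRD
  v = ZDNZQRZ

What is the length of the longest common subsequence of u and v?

4

Let dp[i][j] be the LCS length of the first i characters of u and the first j characters of v. dp[i][j] = dp[i-1][j-1]+1 when the i-th and j-th characters match, else max(dp[i-1][j], dp[i][j-1]).
    ·  Z  D  N  Z  Q  R  Z
 ·  0  0  0  0  0  0  0  0
 W  0  0  0  0  0  0  0  0
 Z  0  1  1  1  1  1  1  1
 M  0  1  1  1  1  1  1  1
 D  0  1  2  2  2  2  2  2
 N  0  1  2  3  3  3  3  3
 N  0  1  2  3  3  3  3  3
 D  0  1  2  3  3  3  3  3
 R  0  1  2  3  3  3  4  4
 D  0  1  2  3  3  3  4  4
dp[9][7] = 4. One LCS (by backtracking along matches): ZDNR.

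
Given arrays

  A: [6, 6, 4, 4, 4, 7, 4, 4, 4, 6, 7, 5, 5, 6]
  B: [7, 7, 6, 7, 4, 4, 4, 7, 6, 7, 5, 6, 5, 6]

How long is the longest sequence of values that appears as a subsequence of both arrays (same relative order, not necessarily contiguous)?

Match 6 [1,3]; then 4 [3,5]; then 4 [4,6]; then 4 [5,7]; then 7 [6,8]; then 6 [10,9]; then 7 [11,10]; then 5 [12,11]; then 5 [13,13]; then 6 [14,14] — 10 values in the same relative order in both. dp[14][14] = 10 confirms this is the maximum.

10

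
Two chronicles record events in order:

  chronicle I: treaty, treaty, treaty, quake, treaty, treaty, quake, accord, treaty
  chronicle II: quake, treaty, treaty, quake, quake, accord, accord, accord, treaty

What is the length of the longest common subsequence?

Pick treaty [2,2], then treaty [3,3], then quake [4,4], then quake [7,5], then accord [8,8], then treaty [9,9]; all 6 events appear in both, in order. dp[9][9] = 6 confirms this is the maximum.

6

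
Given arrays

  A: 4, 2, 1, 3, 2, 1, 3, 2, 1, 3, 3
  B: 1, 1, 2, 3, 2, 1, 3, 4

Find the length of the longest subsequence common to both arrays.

6

Let dp[i][j] be the LCS length of the first i values of A and the first j values of B. dp[i][j] = dp[i-1][j-1]+1 when the i-th and j-th values match, else max(dp[i-1][j], dp[i][j-1]).
    ·  1  1  2  3  2  1  3  4
 ·  0  0  0  0  0  0  0  0  0
 4  0  0  0  0  0  0  0  0  1
 2  0  0  0  1  1  1  1  1  1
 1  0  1  1  1  1  1  2  2  2
 3  0  1  1  1  2  2  2  3  3
 2  0  1  1  2  2  3  3  3  3
 1  0  1  2  2  2  3  4  4  4
 3  0  1  2  2  3  3  4  5  5
 2  0  1  2  3  3  4  4  5  5
 1  0  1  2  3  3  4  5  5  5
 3  0  1  2  3  4  4  5  6  6
 3  0  1  2  3  4  4  5  6  6
dp[11][8] = 6. One LCS (by backtracking along matches): 1, 2, 3, 2, 1, 3.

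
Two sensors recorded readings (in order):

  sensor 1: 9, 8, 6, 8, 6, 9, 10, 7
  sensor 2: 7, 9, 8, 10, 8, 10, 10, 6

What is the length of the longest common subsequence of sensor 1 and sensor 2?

Let dp[i][j] be the LCS length of the first i values of sensor 1 and the first j values of sensor 2. dp[i][j] = dp[i-1][j-1]+1 when the i-th and j-th values match, else max(dp[i-1][j], dp[i][j-1]).
    ·  7  9  8 10  8 10 10  6
 ·  0  0  0  0  0  0  0  0  0
 9  0  0  1  1  1  1  1  1  1
 8  0  0  1  2  2  2  2  2  2
 6  0  0  1  2  2  2  2  2  3
 8  0  0  1  2  2  3  3  3  3
 6  0  0  1  2  2  3  3  3  4
 9  0  0  1  2  2  3  3  3  4
10  0  0  1  2  3  3  4  4  4
 7  0  1  1  2  3  3  4  4  4
dp[8][8] = 4. One LCS (by backtracking along matches): 9, 8, 8, 6.

4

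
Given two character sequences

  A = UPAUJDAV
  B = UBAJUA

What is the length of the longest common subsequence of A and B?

4

Match U [1,1], then A [3,3], then U [4,5], then A [7,6] — 4 characters in the same relative order in both, and the DP table's final entry dp[8][6] is also 4, so no common subsequence is longer.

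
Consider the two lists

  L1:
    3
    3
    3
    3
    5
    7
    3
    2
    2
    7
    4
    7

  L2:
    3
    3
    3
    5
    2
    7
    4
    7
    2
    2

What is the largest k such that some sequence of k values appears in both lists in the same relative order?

8

Taking 3 at L1[2]=L2[1], 3 at L1[3]=L2[2], 3 at L1[4]=L2[3], 5 at L1[5]=L2[4], 2 at L1[9]=L2[5], 7 at L1[10]=L2[6], 4 at L1[11]=L2[7], 7 at L1[12]=L2[8] gives a common subsequence of length 8, and the DP table's final entry dp[12][10] is also 8, so no common subsequence is longer.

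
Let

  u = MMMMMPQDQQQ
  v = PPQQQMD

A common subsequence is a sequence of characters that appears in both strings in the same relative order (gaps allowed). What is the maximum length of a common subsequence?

4

Pick P [6,2] → Q [7,3] → Q [9,4] → Q [10,5]; all 4 characters appear in both, in order. Since dp[11][7] = 4, nothing longer is possible.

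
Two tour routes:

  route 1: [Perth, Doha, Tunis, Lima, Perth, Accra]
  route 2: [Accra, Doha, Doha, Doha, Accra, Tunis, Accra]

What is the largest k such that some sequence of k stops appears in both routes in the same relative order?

Pick Doha (route 1 #2, route 2 #4); then Tunis (route 1 #3, route 2 #6); then Accra (route 1 #6, route 2 #7); all 3 stops appear in both, in order. The LCS DP gives dp[6][7] = 3, so this is optimal.

3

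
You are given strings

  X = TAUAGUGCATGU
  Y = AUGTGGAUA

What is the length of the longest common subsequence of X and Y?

Let dp[i][j] be the LCS length of the first i characters of X and the first j characters of Y. dp[i][j] = dp[i-1][j-1]+1 when the i-th and j-th characters match, else max(dp[i-1][j], dp[i][j-1]).
    ·  A  U  G  T  G  G  A  U  A
 ·  0  0  0  0  0  0  0  0  0  0
 T  0  0  0  0  1  1  1  1  1  1
 A  0  1  1  1  1  1  1  2  2  2
 U  0  1  2  2  2  2  2  2  3  3
 A  0  1  2  2  2  2  2  3  3  4
 G  0  1  2  3  3  3  3  3  3  4
 U  0  1  2  3  3  3  3  3  4  4
 G  0  1  2  3  3  4  4  4  4  4
 C  0  1  2  3  3  4  4  4  4  4
 A  0  1  2  3  3  4  4  5  5  5
 T  0  1  2  3  4  4  4  5  5  5
 G  0  1  2  3  4  5  5  5  5  5
 U  0  1  2  3  4  5  5  5  6  6
dp[12][9] = 6. One LCS (by backtracking along matches): AUGGAU.

6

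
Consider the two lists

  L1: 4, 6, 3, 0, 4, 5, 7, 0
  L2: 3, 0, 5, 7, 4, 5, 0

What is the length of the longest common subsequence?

5

Let dp[i][j] be the LCS length of the first i values of L1 and the first j values of L2. dp[i][j] = dp[i-1][j-1]+1 when the i-th and j-th values match, else max(dp[i-1][j], dp[i][j-1]).
    ·  3  0  5  7  4  5  0
 ·  0  0  0  0  0  0  0  0
 4  0  0  0  0  0  1  1  1
 6  0  0  0  0  0  1  1  1
 3  0  1  1  1  1  1  1  1
 0  0  1  2  2  2  2  2  2
 4  0  1  2  2  2  3  3  3
 5  0  1  2  3  3  3  4  4
 7  0  1  2  3  4  4  4  4
 0  0  1  2  3  4  4  4  5
dp[8][7] = 5. One LCS (by backtracking along matches): 3, 0, 4, 5, 0.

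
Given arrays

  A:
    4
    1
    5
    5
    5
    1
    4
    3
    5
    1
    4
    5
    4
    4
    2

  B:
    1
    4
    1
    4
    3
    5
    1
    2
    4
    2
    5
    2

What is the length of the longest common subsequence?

One common subsequence of length 9: 4 at A[1]=B[2], 1 at A[6]=B[3], 4 at A[7]=B[4], 3 at A[8]=B[5], 5 at A[9]=B[6], 1 at A[10]=B[7], 4 at A[11]=B[9], 5 at A[12]=B[11], 2 at A[15]=B[12]. The LCS DP gives dp[15][12] = 9, so this is optimal.

9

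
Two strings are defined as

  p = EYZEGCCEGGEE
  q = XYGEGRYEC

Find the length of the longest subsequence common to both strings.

5

One common subsequence of length 5: Y at p[2]=q[2] → G at p[5]=q[3] → E at p[8]=q[4] → G at p[9]=q[5] → E at p[11]=q[8]. The LCS DP gives dp[12][9] = 5, so this is optimal.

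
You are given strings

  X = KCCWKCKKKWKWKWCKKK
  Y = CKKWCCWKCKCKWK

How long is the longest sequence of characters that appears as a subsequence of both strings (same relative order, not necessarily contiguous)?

Taking K at X[1]=Y[3] → C at X[2]=Y[5] → C at X[3]=Y[6] → W at X[4]=Y[7] → K at X[5]=Y[8] → C at X[6]=Y[9] → K at X[7]=Y[10] → K at X[13]=Y[12] → W at X[14]=Y[13] → K at X[18]=Y[14] gives a common subsequence of length 10. dp[18][14] = 10 confirms this is the maximum.

10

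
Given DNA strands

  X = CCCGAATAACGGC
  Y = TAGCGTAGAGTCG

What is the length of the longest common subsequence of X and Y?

Pick C [3,4], then G [4,5], then A [5,7], then A [6,9], then T [7,11], then C [10,12], then G [12,13]; all 7 bases appear in both, in order, and the DP table's final entry dp[13][13] is also 7, so no common subsequence is longer.

7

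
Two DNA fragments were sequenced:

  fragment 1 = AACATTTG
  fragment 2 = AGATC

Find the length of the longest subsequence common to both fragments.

3

Let dp[i][j] be the LCS length of the first i bases of fragment 1 and the first j bases of fragment 2. dp[i][j] = dp[i-1][j-1]+1 when the i-th and j-th bases match, else max(dp[i-1][j], dp[i][j-1]).
    ·  A  G  A  T  C
 ·  0  0  0  0  0  0
 A  0  1  1  1  1  1
 A  0  1  1  2  2  2
 C  0  1  1  2  2  3
 A  0  1  1  2  2  3
 T  0  1  1  2  3  3
 T  0  1  1  2  3  3
 T  0  1  1  2  3  3
 G  0  1  2  2  3  3
dp[8][5] = 3. One LCS (by backtracking along matches): AAC.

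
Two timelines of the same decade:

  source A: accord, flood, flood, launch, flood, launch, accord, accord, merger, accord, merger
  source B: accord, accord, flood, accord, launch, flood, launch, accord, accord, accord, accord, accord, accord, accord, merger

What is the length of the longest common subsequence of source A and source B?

9

Taking accord at source A[1]=source B[2], flood at source A[2]=source B[3], launch at source A[4]=source B[5], flood at source A[5]=source B[6], launch at source A[6]=source B[7], accord at source A[7]=source B[12], accord at source A[8]=source B[13], accord at source A[10]=source B[14], merger at source A[11]=source B[15] gives a common subsequence of length 9. The LCS DP gives dp[11][15] = 9, so this is optimal.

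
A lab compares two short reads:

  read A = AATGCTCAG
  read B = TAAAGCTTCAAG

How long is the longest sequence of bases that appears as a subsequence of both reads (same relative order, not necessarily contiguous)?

8

Match A (read A #1, read B #3), A (read A #2, read B #4), G (read A #4, read B #5), C (read A #5, read B #6), T (read A #6, read B #8), C (read A #7, read B #9), A (read A #8, read B #11), G (read A #9, read B #12) — 8 bases in the same relative order in both, and the DP table's final entry dp[9][12] is also 8, so no common subsequence is longer.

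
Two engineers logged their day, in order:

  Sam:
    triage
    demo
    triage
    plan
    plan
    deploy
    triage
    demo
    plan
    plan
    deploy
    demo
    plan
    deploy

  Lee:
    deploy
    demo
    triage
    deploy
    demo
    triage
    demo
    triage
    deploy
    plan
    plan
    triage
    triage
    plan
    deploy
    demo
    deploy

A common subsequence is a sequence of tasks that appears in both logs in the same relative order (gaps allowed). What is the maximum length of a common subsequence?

One common subsequence of length 10: triage at Sam[1]=Lee[6] → demo at Sam[2]=Lee[7] → triage at Sam[3]=Lee[8] → plan at Sam[4]=Lee[10] → plan at Sam[5]=Lee[11] → triage at Sam[7]=Lee[13] → plan at Sam[10]=Lee[14] → deploy at Sam[11]=Lee[15] → demo at Sam[12]=Lee[16] → deploy at Sam[14]=Lee[17]. The LCS DP gives dp[14][17] = 10, so this is optimal.

10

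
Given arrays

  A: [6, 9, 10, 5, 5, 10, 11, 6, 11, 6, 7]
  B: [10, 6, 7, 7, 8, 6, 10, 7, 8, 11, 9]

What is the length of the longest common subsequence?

One common subsequence of length 4: 10 at A[6]=B[1], then 6 at A[8]=B[2], then 6 at A[10]=B[6], then 7 at A[11]=B[8]. dp[11][11] = 4 confirms this is the maximum.

4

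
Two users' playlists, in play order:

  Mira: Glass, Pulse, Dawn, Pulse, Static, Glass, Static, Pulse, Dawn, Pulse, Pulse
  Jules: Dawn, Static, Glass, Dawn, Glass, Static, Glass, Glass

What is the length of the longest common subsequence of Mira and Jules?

4

Pick Glass [1,3] → Dawn [3,4] → Static [5,6] → Glass [6,8]; all 4 songs appear in both, in order. The LCS DP gives dp[11][8] = 4, so this is optimal.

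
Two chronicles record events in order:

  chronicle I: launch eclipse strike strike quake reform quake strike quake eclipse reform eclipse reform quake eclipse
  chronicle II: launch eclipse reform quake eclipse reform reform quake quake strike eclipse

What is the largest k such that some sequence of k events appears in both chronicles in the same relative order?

One common subsequence of length 9: launch (chronicle I #1, chronicle II #1), then eclipse (chronicle I #2, chronicle II #2), then reform (chronicle I #6, chronicle II #3), then quake (chronicle I #9, chronicle II #4), then eclipse (chronicle I #10, chronicle II #5), then reform (chronicle I #11, chronicle II #6), then reform (chronicle I #13, chronicle II #7), then quake (chronicle I #14, chronicle II #9), then eclipse (chronicle I #15, chronicle II #11). Since dp[15][11] = 9, nothing longer is possible.

9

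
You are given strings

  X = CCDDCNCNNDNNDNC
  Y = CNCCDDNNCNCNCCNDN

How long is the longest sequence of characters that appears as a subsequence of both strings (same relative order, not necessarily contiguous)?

11

Match C at X[1]=Y[3] → C at X[2]=Y[4] → D at X[3]=Y[5] → D at X[4]=Y[6] → C at X[5]=Y[9] → N at X[6]=Y[10] → C at X[7]=Y[11] → N at X[8]=Y[12] → N at X[12]=Y[15] → D at X[13]=Y[16] → N at X[14]=Y[17] — 11 characters in the same relative order in both. Since dp[15][17] = 11, nothing longer is possible.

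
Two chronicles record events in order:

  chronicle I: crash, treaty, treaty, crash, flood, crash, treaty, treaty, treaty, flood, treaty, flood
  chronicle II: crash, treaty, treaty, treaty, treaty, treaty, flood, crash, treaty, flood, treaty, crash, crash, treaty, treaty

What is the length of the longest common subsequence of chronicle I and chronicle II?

Pick crash at chronicle I[1]=chronicle II[1], treaty at chronicle I[2]=chronicle II[5], treaty at chronicle I[3]=chronicle II[6], flood at chronicle I[5]=chronicle II[7], crash at chronicle I[6]=chronicle II[8], treaty at chronicle I[7]=chronicle II[9], treaty at chronicle I[8]=chronicle II[11], treaty at chronicle I[9]=chronicle II[14], treaty at chronicle I[11]=chronicle II[15]; all 9 events appear in both, in order. The LCS DP gives dp[12][15] = 9, so this is optimal.

9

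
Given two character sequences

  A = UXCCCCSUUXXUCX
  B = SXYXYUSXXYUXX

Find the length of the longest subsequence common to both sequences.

Taking U (A #1, B #6) → S (A #7, B #7) → X (A #10, B #8) → X (A #11, B #9) → U (A #12, B #11) → X (A #14, B #13) gives a common subsequence of length 6. The LCS DP gives dp[14][13] = 6, so this is optimal.

6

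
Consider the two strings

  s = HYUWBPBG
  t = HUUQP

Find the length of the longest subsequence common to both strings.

3

Pick H [1,1], then U [3,3], then P [6,5]; all 3 characters appear in both, in order. Since dp[8][5] = 3, nothing longer is possible.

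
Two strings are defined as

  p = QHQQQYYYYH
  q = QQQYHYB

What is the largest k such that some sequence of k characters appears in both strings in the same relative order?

5

Taking Q [3,1], Q [4,2], Q [5,3], Y [6,4], Y [7,6] gives a common subsequence of length 5, and the DP table's final entry dp[10][7] is also 5, so no common subsequence is longer.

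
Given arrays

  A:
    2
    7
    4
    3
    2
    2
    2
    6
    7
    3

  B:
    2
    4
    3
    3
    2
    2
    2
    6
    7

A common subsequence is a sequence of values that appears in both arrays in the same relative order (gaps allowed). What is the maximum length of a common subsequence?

8

Taking 2 (A #1, B #1) → 4 (A #3, B #2) → 3 (A #4, B #4) → 2 (A #5, B #5) → 2 (A #6, B #6) → 2 (A #7, B #7) → 6 (A #8, B #8) → 7 (A #9, B #9) gives a common subsequence of length 8. Since dp[10][9] = 8, nothing longer is possible.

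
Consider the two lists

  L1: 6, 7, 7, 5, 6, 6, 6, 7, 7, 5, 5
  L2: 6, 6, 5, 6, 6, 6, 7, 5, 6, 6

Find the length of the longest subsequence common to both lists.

Let dp[i][j] be the LCS length of the first i values of L1 and the first j values of L2. dp[i][j] = dp[i-1][j-1]+1 when the i-th and j-th values match, else max(dp[i-1][j], dp[i][j-1]).
    ·  6  6  5  6  6  6  7  5  6  6
 ·  0  0  0  0  0  0  0  0  0  0  0
 6  0  1  1  1  1  1  1  1  1  1  1
 7  0  1  1  1  1  1  1  2  2  2  2
 7  0  1  1  1  1  1  1  2  2  2  2
 5  0  1  1  2  2  2  2  2  3  3  3
 6  0  1  2  2  3  3  3  3  3  4  4
 6  0  1  2  2  3  4  4  4  4  4  5
 6  0  1  2  2  3  4  5  5  5  5  5
 7  0  1  2  2  3  4  5  6  6  6  6
 7  0  1  2  2  3  4  5  6  6  6  6
 5  0  1  2  3  3  4  5  6  7  7  7
 5  0  1  2  3  3  4  5  6  7  7  7
dp[11][10] = 7. One LCS (by backtracking along matches): 6, 5, 6, 6, 6, 7, 5.

7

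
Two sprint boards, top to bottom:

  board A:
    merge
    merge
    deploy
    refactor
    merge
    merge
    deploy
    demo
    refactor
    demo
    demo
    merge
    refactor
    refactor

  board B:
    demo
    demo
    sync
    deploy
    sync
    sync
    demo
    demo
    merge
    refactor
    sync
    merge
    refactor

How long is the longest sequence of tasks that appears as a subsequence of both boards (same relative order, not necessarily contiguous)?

6

Pick deploy at board A[3]=board B[4]; then demo at board A[10]=board B[7]; then demo at board A[11]=board B[8]; then merge at board A[12]=board B[9]; then refactor at board A[13]=board B[10]; then refactor at board A[14]=board B[13]; all 6 tasks appear in both, in order. Since dp[14][13] = 6, nothing longer is possible.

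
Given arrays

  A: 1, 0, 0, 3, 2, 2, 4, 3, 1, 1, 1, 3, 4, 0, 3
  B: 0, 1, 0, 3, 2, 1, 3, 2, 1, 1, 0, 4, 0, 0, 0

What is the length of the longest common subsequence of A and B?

Taking 1 at A[1]=B[2], then 0 at A[3]=B[3], then 3 at A[4]=B[4], then 2 at A[5]=B[5], then 2 at A[6]=B[8], then 1 at A[9]=B[9], then 1 at A[10]=B[10], then 4 at A[13]=B[12], then 0 at A[14]=B[15] gives a common subsequence of length 9, and the DP table's final entry dp[15][15] is also 9, so no common subsequence is longer.

9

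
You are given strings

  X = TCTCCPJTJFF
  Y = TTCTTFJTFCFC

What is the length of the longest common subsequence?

7

One common subsequence of length 7: T at X[1]=Y[2], C at X[2]=Y[3], T at X[3]=Y[5], J at X[7]=Y[7], T at X[8]=Y[8], F at X[10]=Y[9], F at X[11]=Y[11]. Since dp[11][12] = 7, nothing longer is possible.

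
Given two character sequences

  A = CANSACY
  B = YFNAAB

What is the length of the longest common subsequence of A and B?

2

Taking A [2,4], A [5,5] gives a common subsequence of length 2. dp[7][6] = 2 confirms this is the maximum.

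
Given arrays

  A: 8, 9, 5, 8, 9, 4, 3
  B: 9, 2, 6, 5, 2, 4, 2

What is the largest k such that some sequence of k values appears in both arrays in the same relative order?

3

Taking 9 at A[2]=B[1]; then 5 at A[3]=B[4]; then 4 at A[6]=B[6] gives a common subsequence of length 3. dp[7][7] = 3 confirms this is the maximum.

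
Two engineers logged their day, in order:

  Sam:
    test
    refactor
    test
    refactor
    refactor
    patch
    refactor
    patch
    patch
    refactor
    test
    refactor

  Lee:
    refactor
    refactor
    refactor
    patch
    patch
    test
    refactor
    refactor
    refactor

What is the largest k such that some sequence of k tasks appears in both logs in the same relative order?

7

Match refactor (Sam #2, Lee #1), refactor (Sam #4, Lee #2), refactor (Sam #5, Lee #3), patch (Sam #6, Lee #5), refactor (Sam #7, Lee #7), refactor (Sam #10, Lee #8), refactor (Sam #12, Lee #9) — 7 tasks in the same relative order in both. Since dp[12][9] = 7, nothing longer is possible.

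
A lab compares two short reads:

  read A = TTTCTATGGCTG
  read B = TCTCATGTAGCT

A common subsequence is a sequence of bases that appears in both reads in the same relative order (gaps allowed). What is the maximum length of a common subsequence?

9

Let dp[i][j] be the LCS length of the first i bases of read A and the first j bases of read B. dp[i][j] = dp[i-1][j-1]+1 when the i-th and j-th bases match, else max(dp[i-1][j], dp[i][j-1]).
    ·  T  C  T  C  A  T  G  T  A  G  C  T
 ·  0  0  0  0  0  0  0  0  0  0  0  0  0
 T  0  1  1  1  1  1  1  1  1  1  1  1  1
 T  0  1  1  2  2  2  2  2  2  2  2  2  2
 T  0  1  1  2  2  2  3  3  3  3  3  3  3
 C  0  1  2  2  3  3  3  3  3  3  3  4  4
 T  0  1  2  3  3  3  4  4  4  4  4  4  5
 A  0  1  2  3  3  4  4  4  4  5  5  5  5
 T  0  1  2  3  3  4  5  5  5  5  5  5  6
 G  0  1  2  3  3  4  5  6  6  6  6  6  6
 G  0  1  2  3  3  4  5  6  6  6  7  7  7
 C  0  1  2  3  4  4  5  6  6  6  7  8  8
 T  0  1  2  3  4  4  5  6  7  7  7  8  9
 G  0  1  2  3  4  4  5  6  7  7  8  8  9
dp[12][12] = 9. One LCS (by backtracking along matches): TTCATGGCT.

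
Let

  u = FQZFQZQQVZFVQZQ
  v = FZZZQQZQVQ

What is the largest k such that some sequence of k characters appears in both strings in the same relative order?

Match F [1,1]; then Z [3,3]; then Z [6,4]; then Q [7,5]; then Q [8,6]; then Z [10,7]; then V [12,9]; then Q [15,10] — 8 characters in the same relative order in both. dp[15][10] = 8 confirms this is the maximum.

8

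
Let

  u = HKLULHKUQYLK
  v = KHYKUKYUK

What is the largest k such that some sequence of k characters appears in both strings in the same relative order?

Taking H at u[1]=v[2]; then K at u[2]=v[4]; then U at u[4]=v[5]; then K at u[7]=v[6]; then U at u[8]=v[8]; then K at u[12]=v[9] gives a common subsequence of length 6. The LCS DP gives dp[12][9] = 6, so this is optimal.

6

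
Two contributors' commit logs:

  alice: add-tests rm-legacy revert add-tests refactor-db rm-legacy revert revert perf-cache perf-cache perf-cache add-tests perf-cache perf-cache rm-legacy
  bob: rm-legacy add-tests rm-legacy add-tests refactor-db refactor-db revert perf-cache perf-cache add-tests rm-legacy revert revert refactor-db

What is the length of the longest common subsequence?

9

Match add-tests [1,2]; then rm-legacy [2,3]; then add-tests [4,4]; then refactor-db [5,6]; then revert [8,7]; then perf-cache [10,8]; then perf-cache [11,9]; then add-tests [12,10]; then rm-legacy [15,11] — 9 commits in the same relative order in both. dp[15][14] = 9 confirms this is the maximum.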